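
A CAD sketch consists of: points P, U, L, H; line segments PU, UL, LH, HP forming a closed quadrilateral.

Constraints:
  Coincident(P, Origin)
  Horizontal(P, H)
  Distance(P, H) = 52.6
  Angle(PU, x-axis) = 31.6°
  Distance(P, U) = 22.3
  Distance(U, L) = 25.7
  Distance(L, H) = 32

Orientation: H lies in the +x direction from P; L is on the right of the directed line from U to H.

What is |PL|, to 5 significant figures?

27.261

P is at the origin; P and H share the same y with |PH| = 52.6 and H in +x, so H = (52.6, 0). PU runs at 31.6° with |PU| = 22.3, so U = (18.994, 11.685). L is determined by |UL| = 25.7 and |LH| = 32.0 together: it lies at the intersection of circle(U, 25.7) and circle(H, 32.0). With |UH| = 35.580, the foot of the radical line on UH is 12.682 from U and the perpendicular offset is √(25.7² − 12.682²) = 22.353. Taking the right-of-UH solution: L = (23.631, -13.593).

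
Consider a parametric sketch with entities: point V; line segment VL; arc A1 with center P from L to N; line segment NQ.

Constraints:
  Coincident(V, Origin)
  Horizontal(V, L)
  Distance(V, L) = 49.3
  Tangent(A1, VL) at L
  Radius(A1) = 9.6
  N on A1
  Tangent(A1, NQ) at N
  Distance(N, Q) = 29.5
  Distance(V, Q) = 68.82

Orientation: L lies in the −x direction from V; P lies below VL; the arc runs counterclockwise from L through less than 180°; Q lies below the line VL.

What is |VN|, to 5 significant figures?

59.787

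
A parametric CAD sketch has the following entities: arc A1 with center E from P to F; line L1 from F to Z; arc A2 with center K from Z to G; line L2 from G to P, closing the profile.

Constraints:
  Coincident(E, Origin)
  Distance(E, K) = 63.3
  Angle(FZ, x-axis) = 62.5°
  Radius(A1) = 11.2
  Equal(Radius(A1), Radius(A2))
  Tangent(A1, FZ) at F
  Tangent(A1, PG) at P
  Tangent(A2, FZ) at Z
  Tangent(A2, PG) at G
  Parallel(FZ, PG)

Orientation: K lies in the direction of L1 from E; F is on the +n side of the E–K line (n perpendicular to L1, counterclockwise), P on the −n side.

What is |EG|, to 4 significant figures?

64.28

Tangency of A1 to both parallel lines with radius 11.2 puts F and P at E ± 11.2·n: F = (-9.935, 5.172), P = (9.935, -5.172). Equal radii place Z and G the same way about K: Z = K + 11.2·n = (19.29, 61.32), G = K − 11.2·n = (39.16, 50.98). Then |EG| = |G − E| = 64.28.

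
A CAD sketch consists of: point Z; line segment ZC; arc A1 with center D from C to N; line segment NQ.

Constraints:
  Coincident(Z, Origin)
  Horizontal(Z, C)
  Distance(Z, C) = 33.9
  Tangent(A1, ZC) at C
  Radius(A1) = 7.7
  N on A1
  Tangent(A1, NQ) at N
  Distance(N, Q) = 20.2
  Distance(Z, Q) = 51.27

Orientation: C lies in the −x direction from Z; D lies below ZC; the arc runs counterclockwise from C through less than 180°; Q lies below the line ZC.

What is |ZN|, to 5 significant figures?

42.137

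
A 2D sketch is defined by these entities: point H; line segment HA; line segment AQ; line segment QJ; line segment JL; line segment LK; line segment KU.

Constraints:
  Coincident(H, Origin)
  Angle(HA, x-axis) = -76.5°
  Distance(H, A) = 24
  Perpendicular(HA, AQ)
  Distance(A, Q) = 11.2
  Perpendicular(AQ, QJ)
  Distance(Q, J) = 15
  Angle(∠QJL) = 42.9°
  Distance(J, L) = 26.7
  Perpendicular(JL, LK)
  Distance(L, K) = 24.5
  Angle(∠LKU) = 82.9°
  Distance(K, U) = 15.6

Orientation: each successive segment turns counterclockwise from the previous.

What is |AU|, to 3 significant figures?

21.9

H is at the origin; HA runs at -76.5° with length 24.0, so A = (5.60, -23.3). HA ⟂ AQ, so AQ runs at 13.5°; with |AQ| = 11.2, Q = (16.5, -20.7). AQ is perpendicular to QJ, so QJ runs at 104°; with |QJ| = 15.0, J = (13.0, -6.14). ∠QJL = 42.9° gives JL at -119° from the x-axis; with |JL| = 26.7, L = (-0.116, -29.4). The perpendicularity gives LK at right angles to JL, so LK runs at -29.4°; with |LK| = 24.5, K = (21.2, -41.4). ∠LKU = 82.9° gives KU at 67.7° from the x-axis; with |KU| = 15.6, U = (27.1, -27.0). Then |AU| = |U − A| = 21.9.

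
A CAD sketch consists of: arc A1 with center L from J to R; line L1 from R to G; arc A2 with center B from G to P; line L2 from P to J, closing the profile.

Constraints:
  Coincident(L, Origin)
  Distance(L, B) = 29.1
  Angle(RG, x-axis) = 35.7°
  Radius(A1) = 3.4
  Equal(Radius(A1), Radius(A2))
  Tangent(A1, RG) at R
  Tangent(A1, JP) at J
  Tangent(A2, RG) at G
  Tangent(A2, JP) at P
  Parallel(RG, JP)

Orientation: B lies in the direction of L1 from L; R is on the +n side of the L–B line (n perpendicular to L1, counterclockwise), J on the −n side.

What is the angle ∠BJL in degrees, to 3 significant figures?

83.3°

L is at the origin and B lies 29.1 along u from L, so B = 29.1·u = (23.6, 17.0). Tangency of A1 to both parallel lines with radius 3.4 puts R and J at L ± 3.4·n: R = (-1.98, 2.76), J = (1.98, -2.76). Then cos ∠BJL = JB·JL / (|JB||JL|), giving 83.3°.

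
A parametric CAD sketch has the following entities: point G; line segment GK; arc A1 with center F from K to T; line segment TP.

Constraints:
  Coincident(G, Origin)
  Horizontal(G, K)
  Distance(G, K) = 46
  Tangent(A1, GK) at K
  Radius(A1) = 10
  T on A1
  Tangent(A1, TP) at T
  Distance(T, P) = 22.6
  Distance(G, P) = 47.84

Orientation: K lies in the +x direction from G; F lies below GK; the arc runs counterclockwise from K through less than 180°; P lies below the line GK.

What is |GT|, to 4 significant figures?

37.29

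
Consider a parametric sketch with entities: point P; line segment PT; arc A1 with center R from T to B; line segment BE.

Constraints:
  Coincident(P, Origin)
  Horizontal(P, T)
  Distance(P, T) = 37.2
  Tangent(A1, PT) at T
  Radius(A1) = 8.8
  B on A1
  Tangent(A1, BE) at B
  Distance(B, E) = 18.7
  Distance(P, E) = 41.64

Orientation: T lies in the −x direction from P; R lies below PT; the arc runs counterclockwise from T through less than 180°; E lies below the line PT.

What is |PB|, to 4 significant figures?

46.01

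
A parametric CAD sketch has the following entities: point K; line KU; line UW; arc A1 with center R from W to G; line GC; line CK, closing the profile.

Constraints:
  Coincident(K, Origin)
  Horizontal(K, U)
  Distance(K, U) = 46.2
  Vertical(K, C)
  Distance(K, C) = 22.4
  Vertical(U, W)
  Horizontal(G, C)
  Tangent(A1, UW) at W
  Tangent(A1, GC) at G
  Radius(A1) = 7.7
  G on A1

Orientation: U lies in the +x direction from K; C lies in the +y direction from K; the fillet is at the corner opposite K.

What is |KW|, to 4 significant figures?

48.48

K is at the origin; K and U share the same y with |KU| = 46.2 and U on the +x side, so U = (46.20, 0.000). K and C share the same x with |KC| = 22.4 and C on the +y side, so C = (0.000, 22.40). The virtual corner opposite K is at (46.20, 22.40). A1 meets UW tangentially, so RW is at right angles to UW and since A1 is tangent to GC there, RG ⟂ GC, with radius 7.7, so the center R sits 7.7 in from both sides at R = (38.50, 14.70). That places the tangent points at W = (46.20, 14.70) on UW and G = (38.50, 22.40) on GC. Then |KW| = |W − K| = 48.48.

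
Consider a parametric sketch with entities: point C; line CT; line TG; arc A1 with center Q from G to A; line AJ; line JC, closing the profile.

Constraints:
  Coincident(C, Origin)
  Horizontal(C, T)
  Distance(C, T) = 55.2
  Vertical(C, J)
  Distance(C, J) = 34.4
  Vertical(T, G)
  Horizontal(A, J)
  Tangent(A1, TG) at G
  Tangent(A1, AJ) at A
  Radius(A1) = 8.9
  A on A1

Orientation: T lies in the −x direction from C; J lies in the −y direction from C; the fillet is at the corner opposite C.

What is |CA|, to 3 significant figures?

57.7

The virtual corner opposite C is at (-55.2, -34.4). Tangency of A1 to TG means the radius QG is perpendicular to TG and tangency of A1 to AJ means the radius QA is perpendicular to AJ, with radius 8.9, so the center Q sits 8.9 in from both sides at Q = (-46.3, -25.5). That places the tangent points at G = (-55.2, -25.5) on TG and A = (-46.3, -34.4) on AJ. Then |CA| = |A − C| = 57.7.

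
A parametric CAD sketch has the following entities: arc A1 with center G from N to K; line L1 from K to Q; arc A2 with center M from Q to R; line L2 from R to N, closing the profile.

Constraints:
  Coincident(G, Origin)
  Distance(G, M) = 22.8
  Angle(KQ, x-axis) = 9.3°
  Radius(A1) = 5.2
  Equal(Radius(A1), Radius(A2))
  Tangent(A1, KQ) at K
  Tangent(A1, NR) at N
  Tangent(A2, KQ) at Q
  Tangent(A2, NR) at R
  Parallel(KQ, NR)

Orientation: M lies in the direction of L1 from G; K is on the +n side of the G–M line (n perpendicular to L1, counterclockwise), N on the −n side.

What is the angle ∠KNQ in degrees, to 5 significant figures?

65.480°

The slot axis is L1's direction at 9.3°, so u = (cos 9.3°, sin 9.3°) = (0.98686, 0.16160) and n = (−sin 9.3°, cos 9.3°) = (-0.16160, 0.98686). G is at the origin and M lies 22.8 along u from G, so M = 22.8·u = (22.500, 3.6846). Tangency of A1 to both parallel lines with radius 5.2 puts K and N at G ± 5.2·n: K = (-0.84034, 5.1316), N = (0.84034, -5.1316). Equal radii place Q and R the same way about M: Q = M + 5.2·n = (21.660, 8.8162), R = M − 5.2·n = (23.341, -1.4471). Then cos ∠KNQ = NK·NQ / (|NK||NQ|), giving 65.480°.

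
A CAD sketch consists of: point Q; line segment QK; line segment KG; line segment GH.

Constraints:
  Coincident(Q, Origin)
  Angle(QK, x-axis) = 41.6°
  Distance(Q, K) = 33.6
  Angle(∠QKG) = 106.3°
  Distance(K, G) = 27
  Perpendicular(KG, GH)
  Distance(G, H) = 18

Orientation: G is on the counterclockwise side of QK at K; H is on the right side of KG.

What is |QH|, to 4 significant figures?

62.07

∠QKG = 106.3°, so KG runs at 41.6° + (180° − 106.3°) = 115.3° from the x-axis; with |KG| = 27.0, G = K + 27.0·(cos 115.3°, sin 115.3°) = (13.59, 46.72). KG is perpendicular to GH; with |GH| = 18.0 on the right of KG, H = G + 18.0·(0.9041, 0.4274) = (29.86, 54.41). Then |QH| = |H − Q| = 62.07.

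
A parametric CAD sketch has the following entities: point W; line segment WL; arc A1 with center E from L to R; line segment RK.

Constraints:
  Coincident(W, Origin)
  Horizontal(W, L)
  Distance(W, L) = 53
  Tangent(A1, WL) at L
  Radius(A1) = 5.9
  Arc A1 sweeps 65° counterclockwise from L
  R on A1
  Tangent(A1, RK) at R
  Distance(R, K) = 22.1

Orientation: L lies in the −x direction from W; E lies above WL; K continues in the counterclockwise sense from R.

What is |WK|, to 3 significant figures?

44.9

W is at the origin; WL is horizontal with |WL| = 53.0 and L on the −x side, so L = (-53.0, 0.00). Since A1 is tangent to WL there, EL ⟂ WL, so E = L + (0, 5.9) = (-53.0, 5.90). On A1, L sits at bearing -90° from E; a 65° counterclockwise sweep puts R at bearing -25°, so R = E + 5.9·(cos -25°, sin -25°) = (-47.7, 3.41). The tangent condition forces ER to be normal to RK, so RK runs along (−sin -25°, cos -25°); with |RK| = 22.1, K = (-38.3, 23.4). Then |WK| = |K − W| = 44.9.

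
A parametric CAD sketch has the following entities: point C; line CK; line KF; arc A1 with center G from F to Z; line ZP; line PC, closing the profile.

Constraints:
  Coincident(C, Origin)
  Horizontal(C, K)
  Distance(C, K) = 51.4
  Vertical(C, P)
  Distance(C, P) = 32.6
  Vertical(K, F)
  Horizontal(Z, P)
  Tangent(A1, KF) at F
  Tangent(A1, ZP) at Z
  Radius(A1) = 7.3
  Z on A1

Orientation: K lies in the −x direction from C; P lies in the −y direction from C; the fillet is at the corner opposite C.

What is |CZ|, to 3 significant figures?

54.8

C is at the origin; C and K share the same y with |CK| = 51.4 and K on the −x side, so K = (-51.4, 0.00). C and P share the same x with |CP| = 32.6 and P on the −y side, so P = (0.00, -32.6). The virtual corner opposite C is at (-51.4, -32.6). Since A1 is tangent to KF there, GF ⟂ KF and since A1 is tangent to ZP there, GZ ⟂ ZP, with radius 7.3, so the center G sits 7.3 in from both sides at G = (-44.1, -25.3). That places the tangent points at F = (-51.4, -25.3) on KF and Z = (-44.1, -32.6) on ZP. Then |CZ| = |Z − C| = 54.8.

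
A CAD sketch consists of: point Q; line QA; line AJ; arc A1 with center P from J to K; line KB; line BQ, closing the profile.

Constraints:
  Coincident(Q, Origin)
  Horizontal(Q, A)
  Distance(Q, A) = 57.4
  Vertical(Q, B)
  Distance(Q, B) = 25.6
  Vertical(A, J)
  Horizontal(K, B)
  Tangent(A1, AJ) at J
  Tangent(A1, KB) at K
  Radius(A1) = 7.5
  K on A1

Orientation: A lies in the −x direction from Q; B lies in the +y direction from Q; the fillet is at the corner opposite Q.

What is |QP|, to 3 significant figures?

53.1

Q is at the origin; Q and A share the same y with |QA| = 57.4 and A on the −x side, so A = (-57.4, 0.00). QB is vertical with |QB| = 25.6 and B on the +y side, so B = (0.00, 25.6). The virtual corner opposite Q is at (-57.4, 25.6). A1 meets AJ tangentially, so PJ is at right angles to AJ and tangency of A1 to KB means the radius PK is perpendicular to KB, with radius 7.5, so the center P sits 7.5 in from both sides at P = (-49.9, 18.1). Then |QP| = |P − Q| = 53.1.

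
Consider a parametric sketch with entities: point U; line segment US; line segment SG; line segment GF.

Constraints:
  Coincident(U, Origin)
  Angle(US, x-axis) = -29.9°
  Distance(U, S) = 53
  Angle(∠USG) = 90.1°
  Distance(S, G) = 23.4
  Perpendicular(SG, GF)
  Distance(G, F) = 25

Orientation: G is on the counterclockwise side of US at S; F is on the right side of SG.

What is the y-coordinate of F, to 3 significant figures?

-18.7

∠USG = 90.1°, so SG runs at -29.9° + (180° − 90.1°) = 60.0° from the x-axis; with |SG| = 23.4, G = S + 23.4·(cos 60.0°, sin 60.0°) = (57.6, -6.15). The perpendicularity gives GF at right angles to SG; with |GF| = 25.0 on the right of SG, F = G + 25.0·(0.866, -0.500) = (79.3, -18.7). So F.y = -18.7.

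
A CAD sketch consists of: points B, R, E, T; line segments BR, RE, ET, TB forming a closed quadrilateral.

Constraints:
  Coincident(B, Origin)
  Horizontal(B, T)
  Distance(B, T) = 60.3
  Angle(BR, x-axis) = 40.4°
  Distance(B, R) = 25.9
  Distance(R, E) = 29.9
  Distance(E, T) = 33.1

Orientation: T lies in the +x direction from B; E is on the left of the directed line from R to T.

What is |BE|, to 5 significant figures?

55.387

B is at the origin; B and T share the same y with |BT| = 60.3 and T in +x, so T = (60.3, 0). BR runs at 40.4° with |BR| = 25.9, so R = (19.724, 16.786). E is determined by |RE| = 29.9 and |ET| = 33.1 together: it lies at the intersection of circle(R, 29.9) and circle(T, 33.1). With |RT| = 43.911, the foot of the radical line on RT is 19.660 from R and the perpendicular offset is √(29.9² − 19.660²) = 22.528. Taking the left-of-RT solution: E = (46.502, 30.087).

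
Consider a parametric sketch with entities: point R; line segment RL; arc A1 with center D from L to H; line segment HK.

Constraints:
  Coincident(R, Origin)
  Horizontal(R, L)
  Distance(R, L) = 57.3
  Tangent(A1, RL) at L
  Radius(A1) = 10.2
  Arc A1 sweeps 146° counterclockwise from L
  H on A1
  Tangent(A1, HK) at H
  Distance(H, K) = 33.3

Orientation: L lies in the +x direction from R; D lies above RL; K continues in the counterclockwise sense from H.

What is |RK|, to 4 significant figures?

51.41

R is at the origin; RL is horizontal with |RL| = 57.3 and L on the +x side, so L = (57.30, 0.000). Tangency of A1 to RL means the radius DL is perpendicular to RL, so D = L + (0, 10.2) = (57.30, 10.20). On A1, L sits at bearing -90° from D; a 146° counterclockwise sweep puts H at bearing 56°, so H = D + 10.2·(cos 56°, sin 56°) = (63.00, 18.66). A1 meets HK tangentially, so DH is at right angles to HK, so HK runs along (−sin 56°, cos 56°); with |HK| = 33.3, K = (35.40, 37.28). Then |RK| = |K − R| = 51.41.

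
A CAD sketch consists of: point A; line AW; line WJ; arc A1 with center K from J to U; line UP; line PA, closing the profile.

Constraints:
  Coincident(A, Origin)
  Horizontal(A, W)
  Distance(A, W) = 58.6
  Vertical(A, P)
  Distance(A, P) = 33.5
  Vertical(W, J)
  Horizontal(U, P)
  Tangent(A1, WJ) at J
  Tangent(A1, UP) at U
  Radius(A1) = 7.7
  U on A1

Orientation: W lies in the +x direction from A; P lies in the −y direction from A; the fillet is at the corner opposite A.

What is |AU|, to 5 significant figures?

60.935

A is at the origin; A and W share the same y with |AW| = 58.6 and W on the +x side, so W = (58.600, 0.0000). AP is vertical with |AP| = 33.5 and P on the −y side, so P = (0.0000, -33.500). The virtual corner opposite A is at (58.600, -33.500). The tangent condition forces KJ to be normal to WJ and the tangent condition forces KU to be normal to UP, with radius 7.7, so the center K sits 7.7 in from both sides at K = (50.900, -25.800). That places the tangent points at J = (58.600, -25.800) on WJ and U = (50.900, -33.500) on UP. Then |AU| = |U − A| = 60.935.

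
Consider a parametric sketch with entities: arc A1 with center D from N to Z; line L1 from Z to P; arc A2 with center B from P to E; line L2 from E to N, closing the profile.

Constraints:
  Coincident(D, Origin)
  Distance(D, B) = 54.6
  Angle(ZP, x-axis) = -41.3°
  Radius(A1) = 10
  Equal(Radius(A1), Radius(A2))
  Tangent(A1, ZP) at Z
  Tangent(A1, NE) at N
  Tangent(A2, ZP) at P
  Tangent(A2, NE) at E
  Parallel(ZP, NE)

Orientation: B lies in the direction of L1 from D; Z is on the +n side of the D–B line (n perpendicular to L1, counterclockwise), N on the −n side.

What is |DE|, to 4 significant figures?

55.51

Tangency of A1 to both parallel lines with radius 10.0 puts Z and N at D ± 10.0·n: Z = (6.600, 7.513), N = (-6.600, -7.513). Equal radii place P and E the same way about B: P = B + 10.0·n = (47.62, -28.52), E = B − 10.0·n = (34.42, -43.55). Then |DE| = |E − D| = 55.51.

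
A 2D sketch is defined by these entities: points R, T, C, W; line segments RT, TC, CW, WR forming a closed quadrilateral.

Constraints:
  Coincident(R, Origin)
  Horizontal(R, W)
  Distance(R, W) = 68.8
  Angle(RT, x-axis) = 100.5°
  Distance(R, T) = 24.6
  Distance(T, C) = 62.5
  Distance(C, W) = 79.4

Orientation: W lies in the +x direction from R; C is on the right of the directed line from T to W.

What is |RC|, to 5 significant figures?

38.212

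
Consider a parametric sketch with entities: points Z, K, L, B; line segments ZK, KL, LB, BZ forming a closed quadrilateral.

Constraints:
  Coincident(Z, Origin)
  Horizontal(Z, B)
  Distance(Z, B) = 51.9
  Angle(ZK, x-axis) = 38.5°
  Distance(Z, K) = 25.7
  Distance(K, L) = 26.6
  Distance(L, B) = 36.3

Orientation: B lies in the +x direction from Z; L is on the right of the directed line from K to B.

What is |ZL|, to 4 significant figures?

20.06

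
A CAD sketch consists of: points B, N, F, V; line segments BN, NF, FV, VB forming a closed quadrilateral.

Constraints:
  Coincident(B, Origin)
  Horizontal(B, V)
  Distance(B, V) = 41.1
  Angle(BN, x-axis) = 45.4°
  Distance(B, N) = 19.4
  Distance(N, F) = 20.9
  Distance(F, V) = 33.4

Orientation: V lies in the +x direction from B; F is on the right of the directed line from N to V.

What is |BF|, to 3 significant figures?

10.5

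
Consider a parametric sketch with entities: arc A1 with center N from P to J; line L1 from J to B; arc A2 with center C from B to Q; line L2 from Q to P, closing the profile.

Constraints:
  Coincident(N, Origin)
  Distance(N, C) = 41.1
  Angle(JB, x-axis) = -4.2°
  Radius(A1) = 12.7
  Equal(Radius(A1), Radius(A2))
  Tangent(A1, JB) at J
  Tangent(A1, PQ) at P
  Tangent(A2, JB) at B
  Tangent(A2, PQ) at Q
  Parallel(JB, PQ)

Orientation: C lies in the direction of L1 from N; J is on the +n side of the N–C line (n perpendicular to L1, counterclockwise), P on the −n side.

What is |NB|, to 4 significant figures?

43.02

The slot axis is L1's direction at -4.2°, so u = (cos -4.2°, sin -4.2°) = (0.9973, -0.07324) and n = (−sin -4.2°, cos -4.2°) = (0.07324, 0.9973). N is at the origin and C lies 41.1 along u from N, so C = 41.1·u = (40.99, -3.010). Tangency of A1 to both parallel lines with radius 12.7 puts J and P at N ± 12.7·n: J = (0.9301, 12.67), P = (-0.9301, -12.67). Equal radii place B and Q the same way about C: B = C + 12.7·n = (41.92, 9.656), Q = C − 12.7·n = (40.06, -15.68). Then |NB| = |B − N| = 43.02.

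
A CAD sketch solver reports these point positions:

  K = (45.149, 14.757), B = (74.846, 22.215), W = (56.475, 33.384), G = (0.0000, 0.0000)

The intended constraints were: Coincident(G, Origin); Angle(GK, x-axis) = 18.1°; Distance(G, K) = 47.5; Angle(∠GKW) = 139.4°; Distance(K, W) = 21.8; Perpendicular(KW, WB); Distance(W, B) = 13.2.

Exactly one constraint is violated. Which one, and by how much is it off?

Distance(W, B) = 13.2 — off by 8.30.

G = (0.00, 0.00) ✓; GK at 18.10° ✓; |GK| = 47.50 ✓; ∠GKW = 139.4° ✓; |KW| = 21.80 ✓; ∠(KW, WB) = 90.00° ✓; |WB| = 21.50 ✗.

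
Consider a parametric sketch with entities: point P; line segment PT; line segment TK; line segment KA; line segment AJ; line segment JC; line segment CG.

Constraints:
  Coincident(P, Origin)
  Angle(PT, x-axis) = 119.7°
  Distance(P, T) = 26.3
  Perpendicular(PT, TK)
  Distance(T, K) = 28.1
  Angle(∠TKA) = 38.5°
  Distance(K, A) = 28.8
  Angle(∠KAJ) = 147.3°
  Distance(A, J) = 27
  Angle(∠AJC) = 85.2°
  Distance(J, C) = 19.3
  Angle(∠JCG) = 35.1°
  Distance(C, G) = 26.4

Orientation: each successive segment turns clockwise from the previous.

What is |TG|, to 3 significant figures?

23.5

∠AJC = 85.2° gives JC at 121° from the x-axis; with |JC| = 19.3, C = (-31.2, 10.9). ∠JCG = 35.1° gives CG at -24.2° from the x-axis; with |CG| = 26.4, G = (-7.07, 0.121). Then |TG| = |G − T| = 23.5.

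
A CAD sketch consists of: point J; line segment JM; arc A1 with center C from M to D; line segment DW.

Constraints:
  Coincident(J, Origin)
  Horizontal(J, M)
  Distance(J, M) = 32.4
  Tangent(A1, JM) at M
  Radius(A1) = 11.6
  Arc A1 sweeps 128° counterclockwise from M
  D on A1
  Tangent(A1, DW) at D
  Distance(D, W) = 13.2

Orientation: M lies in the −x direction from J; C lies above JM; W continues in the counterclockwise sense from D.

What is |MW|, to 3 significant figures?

29.2

On A1, M sits at bearing -90° from C; a 128° counterclockwise sweep puts D at bearing 38°, so D = C + 11.6·(cos 38°, sin 38°) = (-23.3, 18.7). A1 meets DW tangentially, so CD is at right angles to DW, so DW runs along (−sin 38°, cos 38°); with |DW| = 13.2, W = (-31.4, 29.1). Then |MW| = |W − M| = 29.2.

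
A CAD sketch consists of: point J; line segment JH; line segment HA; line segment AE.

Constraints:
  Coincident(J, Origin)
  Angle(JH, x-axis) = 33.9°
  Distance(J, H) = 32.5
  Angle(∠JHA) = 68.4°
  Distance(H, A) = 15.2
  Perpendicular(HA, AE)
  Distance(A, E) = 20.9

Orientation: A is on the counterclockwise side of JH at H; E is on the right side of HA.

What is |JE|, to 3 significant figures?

51.2

∠JHA = 68.4°, so HA runs at 33.9° + (180° − 68.4°) = 146° from the x-axis; with |HA| = 15.2, A = H + 15.2·(cos 146°, sin 146°) = (14.4, 26.7). HA is perpendicular to AE; with |AE| = 20.9 on the right of HA, E = A + 20.9·(0.566, 0.824) = (26.3, 44.0). Then |JE| = |E − J| = 51.2.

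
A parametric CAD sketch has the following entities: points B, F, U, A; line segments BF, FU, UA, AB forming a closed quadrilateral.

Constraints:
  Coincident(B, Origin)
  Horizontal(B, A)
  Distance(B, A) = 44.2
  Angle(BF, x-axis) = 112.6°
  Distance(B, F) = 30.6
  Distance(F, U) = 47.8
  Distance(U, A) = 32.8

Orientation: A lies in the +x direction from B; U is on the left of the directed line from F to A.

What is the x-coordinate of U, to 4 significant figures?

35.91

B is at the origin; BA is horizontal with |BA| = 44.2 and A in +x, so A = (44.2, 0). BF runs at 112.6° with |BF| = 30.6, so F = (-11.76, 28.25). U is determined by |FU| = 47.8 and |UA| = 32.8 together: it lies at the intersection of circle(F, 47.8) and circle(A, 32.8). With |FA| = 62.69, the foot of the radical line on FA is 40.99 from F and the perpendicular offset is √(47.8² − 40.99²) = 24.60. Taking the left-of-FA solution: U = (35.91, 31.74).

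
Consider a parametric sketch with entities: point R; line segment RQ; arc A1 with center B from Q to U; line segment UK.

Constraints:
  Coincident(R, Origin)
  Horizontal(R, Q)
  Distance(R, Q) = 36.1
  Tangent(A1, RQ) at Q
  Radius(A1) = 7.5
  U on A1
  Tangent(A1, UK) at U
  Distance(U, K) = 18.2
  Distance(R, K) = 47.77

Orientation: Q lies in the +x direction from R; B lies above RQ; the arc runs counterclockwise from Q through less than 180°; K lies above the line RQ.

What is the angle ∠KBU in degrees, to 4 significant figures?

67.60°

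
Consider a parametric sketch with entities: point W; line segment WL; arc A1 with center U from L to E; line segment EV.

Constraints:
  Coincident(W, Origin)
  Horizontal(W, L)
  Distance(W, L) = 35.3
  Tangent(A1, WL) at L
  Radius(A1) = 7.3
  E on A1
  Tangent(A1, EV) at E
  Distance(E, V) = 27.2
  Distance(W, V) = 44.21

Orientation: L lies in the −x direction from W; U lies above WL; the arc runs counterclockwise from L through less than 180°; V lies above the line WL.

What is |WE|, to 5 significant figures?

28.918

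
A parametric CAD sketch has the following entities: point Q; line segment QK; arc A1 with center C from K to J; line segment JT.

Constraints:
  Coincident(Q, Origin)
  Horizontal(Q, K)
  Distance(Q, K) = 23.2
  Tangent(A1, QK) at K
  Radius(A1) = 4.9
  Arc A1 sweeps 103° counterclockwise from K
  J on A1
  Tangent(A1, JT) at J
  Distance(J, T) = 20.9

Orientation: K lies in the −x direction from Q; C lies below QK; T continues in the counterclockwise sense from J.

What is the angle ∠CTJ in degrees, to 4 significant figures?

13.19°

Q is at the origin; Q and K share the same y with |QK| = 23.2 and K on the −x side, so K = (-23.20, 0.000). Tangency of A1 to QK means the radius CK is perpendicular to QK, so C = K + (0, -4.9) = (-23.20, -4.900). On A1, K sits at bearing 90° from C; a 103° counterclockwise sweep puts J at bearing 193°, so J = C + 4.9·(cos 193°, sin 193°) = (-27.97, -6.002). Tangency of A1 to JT means the radius CJ is perpendicular to JT, so JT runs along (−sin 193°, cos 193°); with |JT| = 20.9, T = (-23.27, -26.37). Then cos ∠CTJ = TC·TJ / (|TC||TJ|), giving 13.19°.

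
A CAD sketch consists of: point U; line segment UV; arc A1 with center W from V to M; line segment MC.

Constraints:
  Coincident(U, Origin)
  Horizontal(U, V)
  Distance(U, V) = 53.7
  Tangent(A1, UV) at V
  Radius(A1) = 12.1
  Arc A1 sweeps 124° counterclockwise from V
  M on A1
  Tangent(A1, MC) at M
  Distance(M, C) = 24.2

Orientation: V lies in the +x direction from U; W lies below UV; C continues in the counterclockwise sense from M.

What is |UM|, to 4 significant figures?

47.57

U is at the origin; UV is horizontal with |UV| = 53.7 and V on the +x side, so V = (53.70, 0.000). The tangent condition forces WV to be normal to UV, so W = V + (0, -12.1) = (53.70, -12.10). On A1, V sits at bearing 90° from W; a 124° counterclockwise sweep puts M at bearing 214°, so M = W + 12.1·(cos 214°, sin 214°) = (43.67, -18.87). Then |UM| = |M − U| = 47.57.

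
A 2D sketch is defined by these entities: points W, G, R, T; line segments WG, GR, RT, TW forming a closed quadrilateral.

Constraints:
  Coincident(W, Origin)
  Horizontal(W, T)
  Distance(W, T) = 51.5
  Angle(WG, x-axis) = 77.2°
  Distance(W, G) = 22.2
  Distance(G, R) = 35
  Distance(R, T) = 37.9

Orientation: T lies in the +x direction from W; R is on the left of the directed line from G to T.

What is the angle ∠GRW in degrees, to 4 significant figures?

20.70°

Checks: |GR| = 35.00 ✓; |RT| = 37.90 ✓.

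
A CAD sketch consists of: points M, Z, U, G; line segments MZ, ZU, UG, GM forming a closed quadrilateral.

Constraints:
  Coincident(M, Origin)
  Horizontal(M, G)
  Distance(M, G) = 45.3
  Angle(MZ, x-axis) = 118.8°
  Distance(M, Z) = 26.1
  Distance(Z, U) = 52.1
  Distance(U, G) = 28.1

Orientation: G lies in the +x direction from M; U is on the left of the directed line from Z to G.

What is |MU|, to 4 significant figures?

47.96

M is at the origin; M and G share the same y with |MG| = 45.3 and G in +x, so G = (45.3, 0). MZ runs at 118.8° with |MZ| = 26.1, so Z = (-12.57, 22.87). U is determined by |ZU| = 52.1 and |UG| = 28.1 together: it lies at the intersection of circle(Z, 52.1) and circle(G, 28.1). With |ZG| = 62.23, the foot of the radical line on ZG is 46.58 from Z and the perpendicular offset is √(52.1² − 46.58²) = 23.34. Taking the left-of-ZG solution: U = (39.32, 27.46).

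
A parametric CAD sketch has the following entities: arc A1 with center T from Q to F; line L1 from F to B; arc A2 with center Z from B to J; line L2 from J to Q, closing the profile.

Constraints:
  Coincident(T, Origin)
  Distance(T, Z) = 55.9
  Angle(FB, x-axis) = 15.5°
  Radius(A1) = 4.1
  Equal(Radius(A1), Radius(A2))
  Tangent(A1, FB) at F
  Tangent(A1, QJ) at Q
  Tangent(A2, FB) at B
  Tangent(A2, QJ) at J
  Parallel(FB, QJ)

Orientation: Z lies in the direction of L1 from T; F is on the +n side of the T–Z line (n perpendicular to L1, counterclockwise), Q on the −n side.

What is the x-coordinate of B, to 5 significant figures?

52.771

Tangency of A1 to both parallel lines with radius 4.1 puts F and Q at T ± 4.1·n: F = (-1.0957, 3.9509), Q = (1.0957, -3.9509). Equal radii place B and J the same way about Z: B = Z + 4.1·n = (52.771, 18.890), J = Z − 4.1·n = (54.963, 10.988). So B.x = 52.771.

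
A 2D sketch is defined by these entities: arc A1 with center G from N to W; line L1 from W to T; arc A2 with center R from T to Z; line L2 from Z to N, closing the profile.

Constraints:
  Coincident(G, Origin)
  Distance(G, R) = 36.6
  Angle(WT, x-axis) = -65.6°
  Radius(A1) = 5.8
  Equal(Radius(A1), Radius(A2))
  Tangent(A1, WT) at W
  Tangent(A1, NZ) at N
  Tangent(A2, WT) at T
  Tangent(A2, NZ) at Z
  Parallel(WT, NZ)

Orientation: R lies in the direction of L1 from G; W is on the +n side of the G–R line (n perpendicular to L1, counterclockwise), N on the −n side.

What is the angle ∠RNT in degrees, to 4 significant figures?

8.581°

The slot axis is L1's direction at -65.6°, so u = (cos -65.6°, sin -65.6°) = (0.4131, -0.9107) and n = (−sin -65.6°, cos -65.6°) = (0.9107, 0.4131). G is at the origin and R lies 36.6 along u from G, so R = 36.6·u = (15.12, -33.33). Tangency of A1 to both parallel lines with radius 5.8 puts W and N at G ± 5.8·n: W = (5.282, 2.396), N = (-5.282, -2.396). Equal radii place T and Z the same way about R: T = R + 5.8·n = (20.40, -30.94), Z = R − 5.8·n = (9.838, -35.73). Then cos ∠RNT = NR·NT / (|NR||NT|), giving 8.581°.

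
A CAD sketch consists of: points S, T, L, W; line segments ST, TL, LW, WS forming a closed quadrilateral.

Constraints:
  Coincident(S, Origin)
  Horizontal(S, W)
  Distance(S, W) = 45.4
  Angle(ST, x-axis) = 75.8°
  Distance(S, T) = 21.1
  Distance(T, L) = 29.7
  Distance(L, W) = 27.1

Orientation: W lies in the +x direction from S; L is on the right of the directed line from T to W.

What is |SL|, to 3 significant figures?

19.8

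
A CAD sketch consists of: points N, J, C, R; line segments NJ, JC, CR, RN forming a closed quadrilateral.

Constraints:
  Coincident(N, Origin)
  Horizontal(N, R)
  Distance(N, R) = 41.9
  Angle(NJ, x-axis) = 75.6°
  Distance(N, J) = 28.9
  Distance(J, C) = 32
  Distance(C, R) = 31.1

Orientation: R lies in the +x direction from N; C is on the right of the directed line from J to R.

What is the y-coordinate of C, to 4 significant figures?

-3.776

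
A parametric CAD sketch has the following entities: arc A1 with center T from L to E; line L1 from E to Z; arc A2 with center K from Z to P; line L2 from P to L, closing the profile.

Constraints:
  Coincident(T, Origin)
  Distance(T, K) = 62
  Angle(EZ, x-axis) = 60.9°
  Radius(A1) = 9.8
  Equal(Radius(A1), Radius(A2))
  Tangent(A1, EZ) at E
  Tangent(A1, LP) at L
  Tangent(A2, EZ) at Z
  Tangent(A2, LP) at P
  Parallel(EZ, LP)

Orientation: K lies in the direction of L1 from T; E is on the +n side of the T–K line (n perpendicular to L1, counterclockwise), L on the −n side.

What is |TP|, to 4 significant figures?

62.77

The slot axis is L1's direction at 60.9°, so u = (cos 60.9°, sin 60.9°) = (0.4863, 0.8738) and n = (−sin 60.9°, cos 60.9°) = (-0.8738, 0.4863). T is at the origin and K lies 62.0 along u from T, so K = 62.0·u = (30.15, 54.17). Tangency of A1 to both parallel lines with radius 9.8 puts E and L at T ± 9.8·n: E = (-8.563, 4.766), L = (8.563, -4.766). Equal radii place Z and P the same way about K: Z = K + 9.8·n = (21.59, 58.94), P = K − 9.8·n = (38.72, 49.41). Then |TP| = |P − T| = 62.77.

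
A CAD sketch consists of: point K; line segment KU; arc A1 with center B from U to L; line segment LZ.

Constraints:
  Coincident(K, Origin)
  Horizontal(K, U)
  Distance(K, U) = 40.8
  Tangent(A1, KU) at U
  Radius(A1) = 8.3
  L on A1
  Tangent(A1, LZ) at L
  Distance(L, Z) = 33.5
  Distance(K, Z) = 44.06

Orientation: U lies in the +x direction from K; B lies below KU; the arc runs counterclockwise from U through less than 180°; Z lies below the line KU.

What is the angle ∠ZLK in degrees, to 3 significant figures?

82.4°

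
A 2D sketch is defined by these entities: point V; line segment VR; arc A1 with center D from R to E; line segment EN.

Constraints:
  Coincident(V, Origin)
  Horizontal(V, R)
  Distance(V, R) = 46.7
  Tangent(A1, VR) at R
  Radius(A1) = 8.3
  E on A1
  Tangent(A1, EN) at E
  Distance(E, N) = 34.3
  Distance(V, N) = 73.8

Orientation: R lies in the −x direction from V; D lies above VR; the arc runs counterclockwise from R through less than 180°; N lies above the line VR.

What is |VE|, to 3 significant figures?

42.5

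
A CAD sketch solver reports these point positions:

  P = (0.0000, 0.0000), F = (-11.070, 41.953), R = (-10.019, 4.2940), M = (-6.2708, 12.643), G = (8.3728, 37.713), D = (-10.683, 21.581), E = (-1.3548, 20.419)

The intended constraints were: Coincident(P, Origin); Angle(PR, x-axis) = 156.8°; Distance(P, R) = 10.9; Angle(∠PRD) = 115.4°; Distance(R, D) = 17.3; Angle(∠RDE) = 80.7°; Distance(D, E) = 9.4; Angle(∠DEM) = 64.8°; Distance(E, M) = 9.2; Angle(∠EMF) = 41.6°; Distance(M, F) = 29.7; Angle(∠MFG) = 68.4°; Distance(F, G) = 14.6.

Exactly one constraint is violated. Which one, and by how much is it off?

Distance(F, G) = 14.6 — off by 5.30.

P = (0.00, 0.00) ✓; PR at 156.8° ✓; |PR| = 10.90 ✓; ∠PRD = 115.4° ✓; |RD| = 17.30 ✓; ∠RDE = 80.70° ✓; |DE| = 9.400 ✓; ∠DEM = 64.80° ✓; |EM| = 9.200 ✓; ∠EMF = 41.60° ✓; |MF| = 29.70 ✓; ∠MFG = 68.40° ✓; |FG| = 19.90 ✗.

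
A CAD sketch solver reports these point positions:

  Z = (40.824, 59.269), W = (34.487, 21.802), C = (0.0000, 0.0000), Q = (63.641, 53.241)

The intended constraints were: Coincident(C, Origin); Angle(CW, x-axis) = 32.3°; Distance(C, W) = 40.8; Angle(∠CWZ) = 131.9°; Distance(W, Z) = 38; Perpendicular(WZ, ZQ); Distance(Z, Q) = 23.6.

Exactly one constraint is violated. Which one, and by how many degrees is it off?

Perpendicular(WZ, ZQ) — off by 5.20°.

C = (0.00, 0.00) ✓; CW at 32.30° ✓; |CW| = 40.80 ✓; ∠CWZ = 131.9° ✓; |WZ| = 38.00 ✓; ∠(WZ, ZQ) = 95.20° ✗; |ZQ| = 23.60 ✓.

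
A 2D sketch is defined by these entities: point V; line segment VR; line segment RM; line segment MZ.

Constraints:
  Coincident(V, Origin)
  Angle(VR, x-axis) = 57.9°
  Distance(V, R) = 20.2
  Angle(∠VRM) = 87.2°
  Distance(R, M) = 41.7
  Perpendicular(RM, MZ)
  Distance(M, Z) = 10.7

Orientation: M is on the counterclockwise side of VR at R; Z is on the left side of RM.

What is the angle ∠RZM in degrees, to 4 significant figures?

75.61°

V is at the origin; VR runs at 57.9° with length 20.2, so R = 20.2·(cos 57.9°, sin 57.9°) = (10.73, 17.11). ∠VRM = 87.2°, so RM runs at 57.9° + (180° − 87.2°) = 150.7° from the x-axis; with |RM| = 41.7, M = R + 41.7·(cos 150.7°, sin 150.7°) = (-25.63, 37.52). RM ⟂ MZ; with |MZ| = 10.7 on the left of RM, Z = M + 10.7·(-0.4894, -0.8721) = (-30.87, 28.19). Then cos ∠RZM = ZR·ZM / (|ZR||ZM|), giving 75.61°.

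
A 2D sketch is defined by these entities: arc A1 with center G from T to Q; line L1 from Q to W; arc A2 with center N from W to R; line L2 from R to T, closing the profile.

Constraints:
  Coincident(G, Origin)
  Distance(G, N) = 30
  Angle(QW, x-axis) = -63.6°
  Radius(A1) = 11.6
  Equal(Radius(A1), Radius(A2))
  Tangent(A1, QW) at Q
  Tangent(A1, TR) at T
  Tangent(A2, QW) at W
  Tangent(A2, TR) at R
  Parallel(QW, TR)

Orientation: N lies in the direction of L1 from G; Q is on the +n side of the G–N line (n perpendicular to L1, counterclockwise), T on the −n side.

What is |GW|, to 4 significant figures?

32.16

The slot axis is L1's direction at -63.6°, so u = (cos -63.6°, sin -63.6°) = (0.4446, -0.8957) and n = (−sin -63.6°, cos -63.6°) = (0.8957, 0.4446). G is at the origin and N lies 30.0 along u from G, so N = 30.0·u = (13.34, -26.87). Tangency of A1 to both parallel lines with radius 11.6 puts Q and T at G ± 11.6·n: Q = (10.39, 5.158), T = (-10.39, -5.158). Equal radii place W and R the same way about N: W = N + 11.6·n = (23.73, -21.71), R = N − 11.6·n = (2.949, -32.03). Then |GW| = |W − G| = 32.16.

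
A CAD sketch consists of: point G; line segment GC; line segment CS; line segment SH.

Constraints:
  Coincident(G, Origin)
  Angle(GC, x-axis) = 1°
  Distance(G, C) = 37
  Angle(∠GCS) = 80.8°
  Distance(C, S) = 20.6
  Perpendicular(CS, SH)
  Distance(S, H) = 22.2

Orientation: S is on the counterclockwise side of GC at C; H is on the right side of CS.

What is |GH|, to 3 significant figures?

60.5

G is at the origin; GC runs at 1.0° with length 37.0, so C = 37.0·(cos 1.0°, sin 1.0°) = (37.0, 0.646). ∠GCS = 80.8°, so CS runs at 1.0° + (180° − 80.8°) = 100° from the x-axis; with |CS| = 20.6, S = C + 20.6·(cos 100°, sin 100°) = (33.3, 20.9). CS is perpendicular to SH; with |SH| = 22.2 on the right of CS, H = S + 22.2·(0.984, 0.177) = (55.2, 24.9). Then |GH| = |H − G| = 60.5.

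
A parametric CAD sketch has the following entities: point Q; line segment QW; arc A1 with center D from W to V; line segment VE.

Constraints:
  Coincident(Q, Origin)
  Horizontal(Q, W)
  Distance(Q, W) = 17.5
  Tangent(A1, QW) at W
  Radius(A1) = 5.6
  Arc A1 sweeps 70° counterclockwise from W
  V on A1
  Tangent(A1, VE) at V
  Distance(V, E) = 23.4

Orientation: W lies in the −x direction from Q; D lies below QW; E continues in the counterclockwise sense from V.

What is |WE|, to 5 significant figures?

28.898

On A1, W sits at bearing 90° from D; a 70° counterclockwise sweep puts V at bearing 160°, so V = D + 5.6·(cos 160°, sin 160°) = (-22.762, -3.6847). A1 meets VE tangentially, so DV is at right angles to VE, so VE runs along (−sin 160°, cos 160°); with |VE| = 23.4, E = (-30.766, -25.673). Then |WE| = |E − W| = 28.898.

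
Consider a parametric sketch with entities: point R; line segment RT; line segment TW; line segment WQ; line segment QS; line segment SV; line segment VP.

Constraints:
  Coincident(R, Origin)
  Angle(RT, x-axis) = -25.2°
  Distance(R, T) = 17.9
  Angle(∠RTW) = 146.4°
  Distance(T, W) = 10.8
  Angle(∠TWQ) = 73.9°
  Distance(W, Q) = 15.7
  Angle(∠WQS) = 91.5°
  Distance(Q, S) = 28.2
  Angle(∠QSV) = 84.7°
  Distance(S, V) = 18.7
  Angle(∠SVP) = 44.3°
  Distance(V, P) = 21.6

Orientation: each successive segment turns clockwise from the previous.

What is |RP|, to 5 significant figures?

9.3555

R is at the origin; RT runs at -25.2° with length 17.9, so T = (16.196, -7.6214). ∠RTW = 146.4° gives TW at -58.800° from the x-axis; with |TW| = 10.8, W = (21.791, -16.859). ∠TWQ = 73.9° gives WQ at -164.90° from the x-axis; with |WQ| = 15.7, Q = (6.6332, -20.949). ∠WQS = 91.5° gives QS at 106.60° from the x-axis; with |QS| = 28.2, S = (-1.4232, 6.0754). ∠QSV = 84.7° gives SV at 11.300° from the x-axis; with |SV| = 18.7, V = (16.914, 9.7396). ∠SVP = 44.3° gives VP at -124.40° from the x-axis; with |VP| = 21.6, P = (4.7110, -8.0829). Then |RP| = |P − R| = 9.3555.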